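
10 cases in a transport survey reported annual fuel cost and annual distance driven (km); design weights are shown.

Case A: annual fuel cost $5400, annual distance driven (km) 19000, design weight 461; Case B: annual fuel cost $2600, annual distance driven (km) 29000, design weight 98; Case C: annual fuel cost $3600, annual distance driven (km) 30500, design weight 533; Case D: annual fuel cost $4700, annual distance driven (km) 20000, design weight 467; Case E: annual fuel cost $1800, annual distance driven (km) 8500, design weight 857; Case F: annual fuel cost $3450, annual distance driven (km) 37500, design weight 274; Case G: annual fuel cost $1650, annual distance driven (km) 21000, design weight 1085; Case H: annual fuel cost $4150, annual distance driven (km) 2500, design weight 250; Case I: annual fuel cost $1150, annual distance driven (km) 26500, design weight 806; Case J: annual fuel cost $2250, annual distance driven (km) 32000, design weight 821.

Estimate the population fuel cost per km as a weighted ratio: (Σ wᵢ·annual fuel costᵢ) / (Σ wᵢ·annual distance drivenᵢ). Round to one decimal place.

0.1

Σ wᵢ·y = 5400×461 + 2600×98 + 3600×533 + 4700×467 + 1800×857 + 3450×274 + 1650×1085 + 4150×250 + 1150×806 + 2250×821
  = 2489400 + 254800 + 1918800 + 2194900 + 1542600 + 945300 + 1790250 + 1037500 + 926900 + 1847250 = 14947700
Σ wᵢ·x = 19000×461 + 29000×98 + 30500×533 + 20000×467 + 8500×857 + 37500×274 + 21000×1085 + 2500×250 + 26500×806 + 32000×821
  = 8759000 + 2842000 + 16256500 + 9340000 + 7284500 + 10275000 + 22785000 + 625000 + 21359000 + 26272000 = 125798000
Ratio = 14947700 / 125798000 = 0.11882303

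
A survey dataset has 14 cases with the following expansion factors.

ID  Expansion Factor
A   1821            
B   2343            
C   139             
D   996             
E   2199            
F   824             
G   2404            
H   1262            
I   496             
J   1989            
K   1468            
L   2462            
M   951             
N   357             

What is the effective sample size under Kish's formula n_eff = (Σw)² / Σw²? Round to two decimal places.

10.75

Σ wᵢ = 19711
Σ wᵢ² = 36153919
n_eff = 19711² / 36153919 = 388523521 / 36153919 = 10.746374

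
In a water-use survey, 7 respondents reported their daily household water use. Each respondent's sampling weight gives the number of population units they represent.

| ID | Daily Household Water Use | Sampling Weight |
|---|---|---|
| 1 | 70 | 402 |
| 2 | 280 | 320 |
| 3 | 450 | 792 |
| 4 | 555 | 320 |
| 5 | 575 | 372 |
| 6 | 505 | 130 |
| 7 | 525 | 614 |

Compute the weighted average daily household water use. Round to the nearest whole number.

425

Weighted sum = 70×402 + 280×320 + 450×792 + 555×320 + 575×372 + 505×130 + 525×614
  = 28140 + 89600 + 356400 + 177600 + 213900 + 65650 + 322350 = 1253640
Sum of weights = 402 + 320 + 792 + 320 + 372 + 130 + 614 = 2950
Weighted mean = 1253640 / 2950 = 424.96271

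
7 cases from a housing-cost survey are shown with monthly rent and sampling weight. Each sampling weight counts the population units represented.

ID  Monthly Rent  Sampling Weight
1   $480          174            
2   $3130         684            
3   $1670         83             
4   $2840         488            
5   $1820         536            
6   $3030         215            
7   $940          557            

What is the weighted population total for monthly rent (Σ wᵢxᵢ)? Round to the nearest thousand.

Weighted total = 480×174 + 3130×684 + 1670×83 + 2840×488 + 1820×536 + 3030×215 + 940×557
  = 5899520

5900000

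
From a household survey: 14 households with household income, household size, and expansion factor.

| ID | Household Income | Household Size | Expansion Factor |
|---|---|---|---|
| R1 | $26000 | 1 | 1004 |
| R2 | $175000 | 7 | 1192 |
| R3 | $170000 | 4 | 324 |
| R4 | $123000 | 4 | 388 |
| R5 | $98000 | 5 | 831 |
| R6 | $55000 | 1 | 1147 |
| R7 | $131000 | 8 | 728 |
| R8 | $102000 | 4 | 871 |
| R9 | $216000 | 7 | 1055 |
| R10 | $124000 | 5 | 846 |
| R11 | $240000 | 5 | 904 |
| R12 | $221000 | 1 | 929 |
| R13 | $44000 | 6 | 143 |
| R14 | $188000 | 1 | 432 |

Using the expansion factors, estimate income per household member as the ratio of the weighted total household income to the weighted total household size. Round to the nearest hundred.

33400

Σ wᵢ·y = 1508802000
Σ wᵢ·x = 45160
Ratio = 1508802000 / 45160 = 33410.142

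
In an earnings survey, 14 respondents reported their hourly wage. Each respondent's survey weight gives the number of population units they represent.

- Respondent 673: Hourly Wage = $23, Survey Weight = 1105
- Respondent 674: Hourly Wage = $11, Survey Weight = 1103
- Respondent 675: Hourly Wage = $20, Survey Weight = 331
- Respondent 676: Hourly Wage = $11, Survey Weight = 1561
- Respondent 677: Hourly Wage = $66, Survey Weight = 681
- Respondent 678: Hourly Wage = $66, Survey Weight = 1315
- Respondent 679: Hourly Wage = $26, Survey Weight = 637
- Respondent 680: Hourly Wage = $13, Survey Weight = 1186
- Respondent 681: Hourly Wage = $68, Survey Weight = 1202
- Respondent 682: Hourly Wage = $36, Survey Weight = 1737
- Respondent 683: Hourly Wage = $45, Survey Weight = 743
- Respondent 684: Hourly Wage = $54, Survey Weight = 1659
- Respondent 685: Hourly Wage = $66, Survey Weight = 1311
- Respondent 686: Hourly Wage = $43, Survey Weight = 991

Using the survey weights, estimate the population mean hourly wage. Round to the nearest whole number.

Weighted sum = 621483
Sum of weights = 15562
Weighted mean = 621483 / 15562 = 39.935934

40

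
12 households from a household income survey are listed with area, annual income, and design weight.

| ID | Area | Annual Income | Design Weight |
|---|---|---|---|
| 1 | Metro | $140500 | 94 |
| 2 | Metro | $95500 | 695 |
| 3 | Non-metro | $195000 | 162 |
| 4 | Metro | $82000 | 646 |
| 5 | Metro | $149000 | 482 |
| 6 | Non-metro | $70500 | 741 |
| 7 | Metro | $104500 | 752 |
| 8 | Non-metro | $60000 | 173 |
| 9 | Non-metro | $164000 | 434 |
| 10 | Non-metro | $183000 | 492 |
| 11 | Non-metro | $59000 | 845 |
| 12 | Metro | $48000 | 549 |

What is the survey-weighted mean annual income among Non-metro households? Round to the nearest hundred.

Non-metro rows: 3, 6, 8, 9, 10, 11
Weighted sum = 195000×162 + 70500×741 + 60000×173 + 164000×434 + 183000×492 + 59000×845
  = 305277500
Sum of weights = 162 + 741 + 173 + 434 + 492 + 845 = 2847
Weighted mean = 305277500 / 2847 = 107227.78

107200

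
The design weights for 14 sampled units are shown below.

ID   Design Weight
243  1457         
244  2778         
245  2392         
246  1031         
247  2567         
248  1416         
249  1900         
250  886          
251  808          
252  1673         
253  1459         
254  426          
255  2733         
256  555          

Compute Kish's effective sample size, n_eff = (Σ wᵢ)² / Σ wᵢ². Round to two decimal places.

Σ wᵢ = 22081
Σ wᵢ² = 43153563
n_eff = 22081² / 43153563 = 487570561 / 43153563 = 11.298501

11.30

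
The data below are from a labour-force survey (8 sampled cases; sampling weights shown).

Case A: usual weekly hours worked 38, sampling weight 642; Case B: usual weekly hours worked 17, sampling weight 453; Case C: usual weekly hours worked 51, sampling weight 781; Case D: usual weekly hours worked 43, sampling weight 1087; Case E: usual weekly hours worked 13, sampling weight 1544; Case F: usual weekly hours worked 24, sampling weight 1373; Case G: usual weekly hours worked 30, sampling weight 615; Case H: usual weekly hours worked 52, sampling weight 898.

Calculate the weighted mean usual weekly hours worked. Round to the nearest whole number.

32

Weighted sum = 38×642 + 17×453 + 51×781 + 43×1087 + 13×1544 + 24×1373 + 30×615 + 52×898
  = 24396 + 7701 + 39831 + 46741 + 20072 + 32952 + 18450 + 46696 = 236839
Sum of weights = 642 + 453 + 781 + 1087 + 1544 + 1373 + 615 + 898 = 7393
Weighted mean = 236839 / 7393 = 32.035574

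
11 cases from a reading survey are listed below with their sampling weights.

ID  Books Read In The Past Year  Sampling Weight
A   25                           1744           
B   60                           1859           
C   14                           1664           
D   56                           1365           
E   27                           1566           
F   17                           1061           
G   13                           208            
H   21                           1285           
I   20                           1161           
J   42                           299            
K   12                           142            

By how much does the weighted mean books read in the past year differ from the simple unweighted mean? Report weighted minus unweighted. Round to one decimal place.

3.0

Unweighted sum = 307
Unweighted mean = 307 / 11 = 27.909091
Weighted sum = 25×1744 + 60×1859 + 14×1664 + 56×1365 + 27×1566 + 17×1061 + 13×208 + 21×1285 + 20×1161 + 42×299 + 12×142
  = 43600 + 111540 + 23296 + 76440 + 42282 + 18037 + 2704 + 26985 + 23220 + 12558 + 1704 = 382366
Sum of weights = 1744 + 1859 + 1664 + 1365 + 1566 + 1061 + 208 + 1285 + 1161 + 299 + 142 = 12354
Weighted mean = 382366 / 12354 = 30.950785
Difference (weighted minus unweighted) = 3.0416943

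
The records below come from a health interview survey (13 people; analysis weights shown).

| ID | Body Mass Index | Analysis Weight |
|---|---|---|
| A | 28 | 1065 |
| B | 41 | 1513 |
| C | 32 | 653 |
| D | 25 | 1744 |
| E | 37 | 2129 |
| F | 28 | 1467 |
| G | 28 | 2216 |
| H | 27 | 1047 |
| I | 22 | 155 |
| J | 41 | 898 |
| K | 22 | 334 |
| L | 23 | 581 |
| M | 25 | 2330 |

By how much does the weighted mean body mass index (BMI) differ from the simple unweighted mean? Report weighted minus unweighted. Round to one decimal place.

1.0

Unweighted sum = 379
Unweighted mean = 379 / 13 = 29.153846
Weighted sum = 485704
Sum of weights = 16132
Weighted mean = 485704 / 16132 = 30.108108
Difference (weighted minus unweighted) = 0.95426195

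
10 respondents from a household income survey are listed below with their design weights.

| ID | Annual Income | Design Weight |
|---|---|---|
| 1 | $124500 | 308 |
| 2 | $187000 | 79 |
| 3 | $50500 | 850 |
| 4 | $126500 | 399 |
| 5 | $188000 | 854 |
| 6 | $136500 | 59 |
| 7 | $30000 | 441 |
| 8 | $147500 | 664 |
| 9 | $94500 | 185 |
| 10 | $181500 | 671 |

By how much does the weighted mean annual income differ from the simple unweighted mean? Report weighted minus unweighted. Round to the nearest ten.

Unweighted sum = 124500 + 187000 + 50500 + 126500 + 188000 + 136500 + 30000 + 147500 + 94500 + 181500 = 1266500
Unweighted mean = 1266500 / 10 = 126650
Weighted sum = 124500×308 + 187000×79 + 50500×850 + 126500×399 + 188000×854 + 136500×59 + 30000×441 + 147500×664 + 94500×185 + 181500×671
  = 38346000 + 14773000 + 42925000 + 50473500 + 160552000 + 8053500 + 13230000 + 97940000 + 17482500 + 121786500 = 565562000
Sum of weights = 4510
Weighted mean = 565562000 / 4510 = 125401.77
Difference (weighted minus unweighted) = -1248.2262

-1250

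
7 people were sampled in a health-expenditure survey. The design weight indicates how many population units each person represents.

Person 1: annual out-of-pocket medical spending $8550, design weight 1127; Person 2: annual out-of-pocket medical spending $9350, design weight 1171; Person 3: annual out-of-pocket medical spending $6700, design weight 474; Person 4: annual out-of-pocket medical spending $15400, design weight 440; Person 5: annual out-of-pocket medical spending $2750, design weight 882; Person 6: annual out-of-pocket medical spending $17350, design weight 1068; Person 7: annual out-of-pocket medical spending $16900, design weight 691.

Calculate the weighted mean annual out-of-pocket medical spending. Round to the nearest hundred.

10800

Weighted sum = 8550×1127 + 9350×1171 + 6700×474 + 15400×440 + 2750×882 + 17350×1068 + 16900×691
  = 9635850 + 10948850 + 3175800 + 6776000 + 2425500 + 18529800 + 11677900 = 63169700
Sum of weights = 1127 + 1171 + 474 + 440 + 882 + 1068 + 691 = 5853
Weighted mean = 63169700 / 5853 = 10792.705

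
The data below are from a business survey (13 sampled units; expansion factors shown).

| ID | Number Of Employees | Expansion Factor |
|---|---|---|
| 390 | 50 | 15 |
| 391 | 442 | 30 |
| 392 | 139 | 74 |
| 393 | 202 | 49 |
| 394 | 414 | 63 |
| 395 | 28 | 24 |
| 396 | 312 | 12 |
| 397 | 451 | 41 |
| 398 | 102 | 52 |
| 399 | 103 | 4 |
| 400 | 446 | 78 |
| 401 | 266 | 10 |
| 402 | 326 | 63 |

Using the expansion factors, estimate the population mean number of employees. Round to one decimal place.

285.2

Weighted sum = 146885
Sum of weights = 515
Weighted mean = 146885 / 515 = 285.21359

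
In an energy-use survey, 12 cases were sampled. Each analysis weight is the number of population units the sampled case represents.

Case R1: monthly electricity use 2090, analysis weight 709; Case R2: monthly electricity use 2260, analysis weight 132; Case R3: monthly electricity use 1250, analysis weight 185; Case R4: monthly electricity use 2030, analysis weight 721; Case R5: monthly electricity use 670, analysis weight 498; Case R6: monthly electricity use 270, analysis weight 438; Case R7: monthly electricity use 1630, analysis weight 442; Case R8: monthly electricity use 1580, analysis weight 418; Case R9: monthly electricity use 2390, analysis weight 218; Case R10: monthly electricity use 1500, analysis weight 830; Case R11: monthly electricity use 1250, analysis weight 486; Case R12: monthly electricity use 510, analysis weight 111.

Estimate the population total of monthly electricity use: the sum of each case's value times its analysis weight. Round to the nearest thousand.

Weighted total = 2090×709 + 2260×132 + 1250×185 + 2030×721 + 670×498 + 270×438 + 1630×442 + 1580×418 + 2390×218 + 1500×830 + 1250×486 + 510×111
  = 1481810 + 298320 + 231250 + 1463630 + 333660 + 118260 + 720460 + 660440 + 521020 + 1245000 + 607500 + 56610 = 7737960

7738000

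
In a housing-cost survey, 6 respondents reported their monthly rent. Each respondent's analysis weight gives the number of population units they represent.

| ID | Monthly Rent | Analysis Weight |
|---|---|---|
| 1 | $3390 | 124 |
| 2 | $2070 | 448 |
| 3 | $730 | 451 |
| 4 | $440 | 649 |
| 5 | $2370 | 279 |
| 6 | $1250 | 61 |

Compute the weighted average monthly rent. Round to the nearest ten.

Weighted sum = 3390×124 + 2070×448 + 730×451 + 440×649 + 2370×279 + 1250×61
  = 2699990
Sum of weights = 124 + 448 + 451 + 649 + 279 + 61 = 2012
Weighted mean = 2699990 / 2012 = 1341.9433

1340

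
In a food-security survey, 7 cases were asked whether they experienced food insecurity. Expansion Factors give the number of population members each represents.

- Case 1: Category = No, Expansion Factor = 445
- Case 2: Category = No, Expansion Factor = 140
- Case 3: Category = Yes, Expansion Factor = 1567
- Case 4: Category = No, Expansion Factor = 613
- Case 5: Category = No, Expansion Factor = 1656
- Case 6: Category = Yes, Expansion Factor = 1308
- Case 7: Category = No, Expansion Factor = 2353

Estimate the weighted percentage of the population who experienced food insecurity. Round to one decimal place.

35.6

Sum of weights for 'Yes' = 1567 + 1308 = 2875
Total weight = 445 + 140 + 1567 + 613 + 1656 + 1308 + 2353 = 8082
Weighted proportion = 2875 / 8082 = 0.35572878 → 35.572878%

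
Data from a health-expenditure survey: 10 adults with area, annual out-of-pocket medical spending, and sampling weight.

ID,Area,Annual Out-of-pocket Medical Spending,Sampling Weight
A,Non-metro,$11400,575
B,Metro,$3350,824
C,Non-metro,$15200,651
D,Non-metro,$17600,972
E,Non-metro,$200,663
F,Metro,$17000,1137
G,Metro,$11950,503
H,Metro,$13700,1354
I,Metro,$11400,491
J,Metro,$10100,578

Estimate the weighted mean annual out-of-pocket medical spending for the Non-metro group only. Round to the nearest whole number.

11776

Non-metro rows: A, C, D, E
Weighted sum = 11400×575 + 15200×651 + 17600×972 + 200×663
  = 6555000 + 9895200 + 17107200 + 132600 = 33690000
Sum of weights = 575 + 651 + 972 + 663 = 2861
Weighted mean = 33690000 / 2861 = 11775.603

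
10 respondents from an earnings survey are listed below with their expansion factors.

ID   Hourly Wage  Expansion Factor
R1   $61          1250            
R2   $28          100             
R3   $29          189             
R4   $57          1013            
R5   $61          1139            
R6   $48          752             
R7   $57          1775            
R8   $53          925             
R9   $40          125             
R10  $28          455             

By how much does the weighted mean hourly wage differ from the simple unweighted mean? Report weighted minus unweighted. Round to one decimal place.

7.6

Unweighted sum = 462
Unweighted mean = 462 / 10 = 46.2
Weighted sum = 61×1250 + 28×100 + 29×189 + 57×1013 + 61×1139 + 48×752 + 57×1775 + 53×925 + 40×125 + 28×455
  = 415787
Sum of weights = 7723
Weighted mean = 415787 / 7723 = 53.837498
Difference (weighted minus unweighted) = 7.6374984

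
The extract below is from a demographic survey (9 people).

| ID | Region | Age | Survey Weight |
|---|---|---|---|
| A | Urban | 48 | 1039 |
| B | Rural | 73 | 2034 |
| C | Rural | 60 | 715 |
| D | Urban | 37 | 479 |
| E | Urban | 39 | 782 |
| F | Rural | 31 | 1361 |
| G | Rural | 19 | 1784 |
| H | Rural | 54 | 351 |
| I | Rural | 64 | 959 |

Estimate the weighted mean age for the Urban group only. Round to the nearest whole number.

Urban rows: A, D, E
Weighted sum = 48×1039 + 37×479 + 39×782
  = 49872 + 17723 + 30498 = 98093
Sum of weights = 1039 + 479 + 782 = 2300
Weighted mean = 98093 / 2300 = 42.64913

43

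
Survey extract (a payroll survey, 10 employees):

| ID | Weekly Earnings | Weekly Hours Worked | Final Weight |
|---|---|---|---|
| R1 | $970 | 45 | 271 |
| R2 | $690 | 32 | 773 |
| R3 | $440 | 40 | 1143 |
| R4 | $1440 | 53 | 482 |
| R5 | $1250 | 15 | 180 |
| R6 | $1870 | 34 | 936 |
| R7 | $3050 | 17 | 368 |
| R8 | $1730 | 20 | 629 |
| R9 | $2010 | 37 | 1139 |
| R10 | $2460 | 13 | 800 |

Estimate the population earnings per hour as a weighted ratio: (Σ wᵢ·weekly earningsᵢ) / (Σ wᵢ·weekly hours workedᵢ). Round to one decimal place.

Σ wᵢ·y = 10436520
Σ wᵢ·x = 214100
Ratio = 10436520 / 214100 = 48.746007

48.7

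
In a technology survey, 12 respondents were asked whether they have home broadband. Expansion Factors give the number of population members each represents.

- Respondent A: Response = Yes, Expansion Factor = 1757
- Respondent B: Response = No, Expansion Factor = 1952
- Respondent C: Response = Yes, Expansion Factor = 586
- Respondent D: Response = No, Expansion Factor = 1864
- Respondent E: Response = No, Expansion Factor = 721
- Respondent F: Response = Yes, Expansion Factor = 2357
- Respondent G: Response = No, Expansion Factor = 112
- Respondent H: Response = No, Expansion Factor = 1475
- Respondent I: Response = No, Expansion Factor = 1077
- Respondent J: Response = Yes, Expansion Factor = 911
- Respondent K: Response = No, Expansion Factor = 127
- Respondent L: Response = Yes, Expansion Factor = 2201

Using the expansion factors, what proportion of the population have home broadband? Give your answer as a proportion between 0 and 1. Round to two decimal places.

0.52

Sum of weights for 'Yes' = 1757 + 586 + 2357 + 911 + 2201 = 7812
Total weight = 15140
Weighted proportion = 7812 / 15140 = 0.51598415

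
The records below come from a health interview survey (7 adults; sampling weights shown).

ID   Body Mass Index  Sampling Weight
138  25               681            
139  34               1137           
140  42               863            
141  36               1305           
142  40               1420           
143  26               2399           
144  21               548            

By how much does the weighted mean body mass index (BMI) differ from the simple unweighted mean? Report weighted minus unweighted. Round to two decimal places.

0.27

Unweighted sum = 25 + 34 + 42 + 36 + 40 + 26 + 21 = 224
Unweighted mean = 224 / 7 = 32
Weighted sum = 25×681 + 34×1137 + 42×863 + 36×1305 + 40×1420 + 26×2399 + 21×548
  = 17025 + 38658 + 36246 + 46980 + 56800 + 62374 + 11508 = 269591
Sum of weights = 681 + 1137 + 863 + 1305 + 1420 + 2399 + 548 = 8353
Weighted mean = 269591 / 8353 = 32.274752
Difference (weighted minus unweighted) = 0.27475159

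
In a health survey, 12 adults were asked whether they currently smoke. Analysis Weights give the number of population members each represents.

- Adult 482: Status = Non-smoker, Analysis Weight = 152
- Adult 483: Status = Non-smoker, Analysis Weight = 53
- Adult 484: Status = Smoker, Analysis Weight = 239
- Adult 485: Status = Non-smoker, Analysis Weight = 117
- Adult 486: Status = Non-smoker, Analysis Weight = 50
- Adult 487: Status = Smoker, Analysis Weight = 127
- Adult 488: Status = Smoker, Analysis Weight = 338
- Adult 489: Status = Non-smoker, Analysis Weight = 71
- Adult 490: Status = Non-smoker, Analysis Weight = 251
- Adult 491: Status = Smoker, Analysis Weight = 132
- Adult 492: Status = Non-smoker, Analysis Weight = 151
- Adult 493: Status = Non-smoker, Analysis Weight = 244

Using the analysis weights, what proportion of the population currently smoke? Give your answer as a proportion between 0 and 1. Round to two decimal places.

0.43

Sum of weights for 'Smoker' = 239 + 127 + 338 + 132 = 836
Total weight = 1925
Weighted proportion = 836 / 1925 = 0.43428571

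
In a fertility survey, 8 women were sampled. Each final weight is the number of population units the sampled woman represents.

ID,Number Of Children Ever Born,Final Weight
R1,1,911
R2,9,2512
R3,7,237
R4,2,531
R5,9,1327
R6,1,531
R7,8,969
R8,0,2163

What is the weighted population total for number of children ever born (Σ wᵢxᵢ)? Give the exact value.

Weighted total = 1×911 + 9×2512 + 7×237 + 2×531 + 9×1327 + 1×531 + 8×969 + 0×2163
  = 46466

46466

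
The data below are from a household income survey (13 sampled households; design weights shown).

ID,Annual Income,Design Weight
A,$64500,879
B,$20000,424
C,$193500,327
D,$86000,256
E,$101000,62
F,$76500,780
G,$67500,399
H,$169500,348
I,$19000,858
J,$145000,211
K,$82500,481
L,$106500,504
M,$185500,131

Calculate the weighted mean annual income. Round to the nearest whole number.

82486

Weighted sum = 466872500
Sum of weights = 5660
Weighted mean = 466872500 / 5660 = 82486.307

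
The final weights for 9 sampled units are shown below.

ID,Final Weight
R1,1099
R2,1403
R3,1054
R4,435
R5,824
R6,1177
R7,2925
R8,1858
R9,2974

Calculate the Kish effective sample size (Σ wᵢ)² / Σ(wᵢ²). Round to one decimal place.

Σ wᵢ = 1099 + 1403 + 1054 + 435 + 824 + 1177 + 2925 + 1858 + 2974 = 13749
Σ wᵢ² = 1207801 + 1968409 + 1110916 + 189225 + 678976 + 1385329 + 8555625 + 3452164 + 8844676 = 27393121
n_eff = 13749² / 27393121 = 189035001 / 27393121 = 6.9008201

6.9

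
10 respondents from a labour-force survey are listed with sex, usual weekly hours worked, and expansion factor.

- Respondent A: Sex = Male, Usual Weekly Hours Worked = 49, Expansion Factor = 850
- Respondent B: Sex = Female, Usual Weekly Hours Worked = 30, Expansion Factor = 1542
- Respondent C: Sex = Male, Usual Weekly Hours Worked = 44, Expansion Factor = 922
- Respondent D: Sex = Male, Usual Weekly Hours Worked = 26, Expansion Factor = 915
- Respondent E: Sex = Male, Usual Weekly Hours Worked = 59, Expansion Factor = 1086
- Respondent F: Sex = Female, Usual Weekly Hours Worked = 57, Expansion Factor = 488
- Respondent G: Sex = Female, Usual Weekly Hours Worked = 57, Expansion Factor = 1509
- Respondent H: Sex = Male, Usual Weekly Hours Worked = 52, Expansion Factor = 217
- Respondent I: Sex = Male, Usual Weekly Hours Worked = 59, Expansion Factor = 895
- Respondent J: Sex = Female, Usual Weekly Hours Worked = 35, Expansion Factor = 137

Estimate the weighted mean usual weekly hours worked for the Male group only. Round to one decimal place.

Male rows: A, C, D, E, H, I
Weighted sum = 49×850 + 44×922 + 26×915 + 59×1086 + 52×217 + 59×895
  = 41650 + 40568 + 23790 + 64074 + 11284 + 52805 = 234171
Sum of weights = 850 + 922 + 915 + 1086 + 217 + 895 = 4885
Weighted mean = 234171 / 4885 = 47.936745

47.9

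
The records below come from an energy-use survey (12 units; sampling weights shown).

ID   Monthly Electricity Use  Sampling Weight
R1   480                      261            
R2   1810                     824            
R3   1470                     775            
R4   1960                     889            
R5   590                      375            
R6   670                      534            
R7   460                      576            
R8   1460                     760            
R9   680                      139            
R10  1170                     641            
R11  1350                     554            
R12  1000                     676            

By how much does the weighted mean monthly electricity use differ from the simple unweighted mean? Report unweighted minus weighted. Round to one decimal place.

-153.4

Unweighted sum = 480 + 1810 + 1470 + 1960 + 590 + 670 + 460 + 1460 + 680 + 1170 + 1350 + 1000 = 13100
Unweighted mean = 13100 / 12 = 1091.6667
Weighted sum = 480×261 + 1810×824 + 1470×775 + 1960×889 + 590×375 + 670×534 + 460×576 + 1460×760 + 680×139 + 1170×641 + 1350×554 + 1000×676
  = 125280 + 1491440 + 1139250 + 1742440 + 221250 + 357780 + 264960 + 1109600 + 94520 + 749970 + 747900 + 676000 = 8720390
Sum of weights = 261 + 824 + 775 + 889 + 375 + 534 + 576 + 760 + 139 + 641 + 554 + 676 = 7004
Weighted mean = 8720390 / 7004 = 1245.0585
Difference (unweighted minus weighted) = -153.39187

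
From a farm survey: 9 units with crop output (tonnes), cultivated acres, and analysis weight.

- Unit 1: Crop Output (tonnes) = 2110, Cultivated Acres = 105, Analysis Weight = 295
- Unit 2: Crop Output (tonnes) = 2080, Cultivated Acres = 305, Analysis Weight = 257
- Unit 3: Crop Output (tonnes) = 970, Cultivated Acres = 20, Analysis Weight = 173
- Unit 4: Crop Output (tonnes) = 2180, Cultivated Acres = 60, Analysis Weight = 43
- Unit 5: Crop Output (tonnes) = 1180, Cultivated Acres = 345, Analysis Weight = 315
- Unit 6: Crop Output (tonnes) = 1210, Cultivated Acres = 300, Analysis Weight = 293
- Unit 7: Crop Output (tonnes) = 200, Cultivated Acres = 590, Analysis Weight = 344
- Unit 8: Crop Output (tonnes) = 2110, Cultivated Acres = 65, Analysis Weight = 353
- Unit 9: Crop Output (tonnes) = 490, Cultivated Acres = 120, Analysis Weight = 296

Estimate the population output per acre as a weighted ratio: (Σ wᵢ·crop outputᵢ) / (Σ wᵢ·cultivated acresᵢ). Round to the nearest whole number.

Σ wᵢ·y = 2110×295 + 2080×257 + 970×173 + 2180×43 + 1180×315 + 1210×293 + 200×344 + 2110×353 + 490×296
  = 622450 + 534560 + 167810 + 93740 + 371700 + 354530 + 68800 + 744830 + 145040 = 3103460
Σ wᵢ·x = 573400
Ratio = 3103460 / 573400 = 5.4123823

5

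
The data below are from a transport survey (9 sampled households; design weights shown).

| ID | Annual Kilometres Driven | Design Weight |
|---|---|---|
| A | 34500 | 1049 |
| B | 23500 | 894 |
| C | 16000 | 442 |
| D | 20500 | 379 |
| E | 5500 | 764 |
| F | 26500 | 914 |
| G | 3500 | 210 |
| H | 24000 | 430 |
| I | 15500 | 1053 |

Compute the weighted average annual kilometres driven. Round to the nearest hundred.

20800

Weighted sum = 34500×1049 + 23500×894 + 16000×442 + 20500×379 + 5500×764 + 26500×914 + 3500×210 + 24000×430 + 15500×1053
  = 36190500 + 21009000 + 7072000 + 7769500 + 4202000 + 24221000 + 735000 + 10320000 + 16321500 = 127840500
Sum of weights = 1049 + 894 + 442 + 379 + 764 + 914 + 210 + 430 + 1053 = 6135
Weighted mean = 127840500 / 6135 = 20837.897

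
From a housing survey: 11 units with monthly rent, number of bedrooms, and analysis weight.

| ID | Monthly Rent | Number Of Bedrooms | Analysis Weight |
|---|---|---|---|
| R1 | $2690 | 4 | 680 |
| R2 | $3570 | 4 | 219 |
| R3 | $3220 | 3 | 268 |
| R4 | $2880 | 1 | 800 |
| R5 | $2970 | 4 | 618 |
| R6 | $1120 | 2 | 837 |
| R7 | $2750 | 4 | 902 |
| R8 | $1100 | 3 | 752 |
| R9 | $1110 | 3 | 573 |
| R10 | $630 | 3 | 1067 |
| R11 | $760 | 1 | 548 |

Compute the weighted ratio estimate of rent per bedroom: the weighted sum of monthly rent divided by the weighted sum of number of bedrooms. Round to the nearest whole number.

Σ wᵢ·y = 2690×680 + 3570×219 + 3220×268 + 2880×800 + 2970×618 + 1120×837 + 2750×902 + 1100×752 + 1110×573 + 630×1067 + 760×548
  = 1829200 + 781830 + 862960 + 2304000 + 1835460 + 937440 + 2480500 + 827200 + 636030 + 672210 + 416480 = 13583310
Σ wᵢ·x = 20678
Ratio = 13583310 / 20678 = 656.8967

657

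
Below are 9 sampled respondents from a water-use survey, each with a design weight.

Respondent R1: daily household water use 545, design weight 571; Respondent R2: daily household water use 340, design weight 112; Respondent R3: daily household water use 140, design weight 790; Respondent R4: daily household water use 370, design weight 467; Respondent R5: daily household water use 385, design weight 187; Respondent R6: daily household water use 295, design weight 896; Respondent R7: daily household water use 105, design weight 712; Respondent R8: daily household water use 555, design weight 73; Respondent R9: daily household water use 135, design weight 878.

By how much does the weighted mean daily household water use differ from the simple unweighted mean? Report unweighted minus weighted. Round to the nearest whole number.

Unweighted sum = 2870
Unweighted mean = 2870 / 9 = 318.88889
Weighted sum = 545×571 + 340×112 + 140×790 + 370×467 + 385×187 + 295×896 + 105×712 + 555×73 + 135×878
  = 311195 + 38080 + 110600 + 172790 + 71995 + 264320 + 74760 + 40515 + 118530 = 1202785
Sum of weights = 4686
Weighted mean = 1202785 / 4686 = 256.67627
Difference (unweighted minus weighted) = 62.212619

62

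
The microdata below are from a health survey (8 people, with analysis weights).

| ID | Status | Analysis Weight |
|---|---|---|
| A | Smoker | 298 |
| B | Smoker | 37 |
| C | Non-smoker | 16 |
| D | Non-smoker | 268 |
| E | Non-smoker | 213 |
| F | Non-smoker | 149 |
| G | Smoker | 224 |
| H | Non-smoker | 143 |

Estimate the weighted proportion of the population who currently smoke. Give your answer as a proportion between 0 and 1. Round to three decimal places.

Sum of weights for 'Smoker' = 298 + 37 + 224 = 559
Total weight = 1348
Weighted proportion = 559 / 1348 = 0.41468843

0.415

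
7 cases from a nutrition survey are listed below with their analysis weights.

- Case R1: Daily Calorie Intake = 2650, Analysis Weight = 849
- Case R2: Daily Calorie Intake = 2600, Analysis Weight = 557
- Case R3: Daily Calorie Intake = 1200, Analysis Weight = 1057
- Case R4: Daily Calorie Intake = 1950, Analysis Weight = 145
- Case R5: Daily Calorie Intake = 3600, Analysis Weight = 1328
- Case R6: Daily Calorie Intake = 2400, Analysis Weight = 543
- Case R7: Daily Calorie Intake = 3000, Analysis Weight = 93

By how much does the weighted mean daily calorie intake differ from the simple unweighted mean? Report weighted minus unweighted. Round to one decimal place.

54.1

Unweighted sum = 2650 + 2600 + 1200 + 1950 + 3600 + 2400 + 3000 = 17400
Unweighted mean = 17400 / 7 = 2485.7143
Weighted sum = 2650×849 + 2600×557 + 1200×1057 + 1950×145 + 3600×1328 + 2400×543 + 3000×93
  = 2249850 + 1448200 + 1268400 + 282750 + 4780800 + 1303200 + 279000 = 11612200
Sum of weights = 849 + 557 + 1057 + 145 + 1328 + 543 + 93 = 4572
Weighted mean = 11612200 / 4572 = 2539.8513
Difference (weighted minus unweighted) = 54.136983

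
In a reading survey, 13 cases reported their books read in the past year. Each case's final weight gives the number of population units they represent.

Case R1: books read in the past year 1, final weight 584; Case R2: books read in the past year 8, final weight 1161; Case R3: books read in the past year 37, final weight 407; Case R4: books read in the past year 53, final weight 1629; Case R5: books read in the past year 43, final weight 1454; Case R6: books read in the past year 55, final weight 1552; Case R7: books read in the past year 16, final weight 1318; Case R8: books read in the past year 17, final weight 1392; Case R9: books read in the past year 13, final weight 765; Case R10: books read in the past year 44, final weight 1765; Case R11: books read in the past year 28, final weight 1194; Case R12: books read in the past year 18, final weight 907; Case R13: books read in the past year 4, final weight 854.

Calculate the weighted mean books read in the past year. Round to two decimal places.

29.68

Weighted sum = 444681
Sum of weights = 14982
Weighted mean = 444681 / 14982 = 29.681017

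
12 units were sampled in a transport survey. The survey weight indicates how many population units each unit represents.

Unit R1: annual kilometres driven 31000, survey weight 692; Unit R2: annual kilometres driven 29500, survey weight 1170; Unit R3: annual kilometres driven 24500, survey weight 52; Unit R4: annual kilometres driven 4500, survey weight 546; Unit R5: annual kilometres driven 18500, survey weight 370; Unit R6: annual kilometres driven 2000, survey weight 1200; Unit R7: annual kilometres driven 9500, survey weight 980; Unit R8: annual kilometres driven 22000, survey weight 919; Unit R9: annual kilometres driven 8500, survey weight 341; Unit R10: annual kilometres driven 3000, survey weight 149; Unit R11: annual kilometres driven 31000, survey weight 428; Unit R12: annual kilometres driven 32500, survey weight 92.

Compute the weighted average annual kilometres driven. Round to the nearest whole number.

17016

Weighted sum = 31000×692 + 29500×1170 + 24500×52 + 4500×546 + 18500×370 + 2000×1200 + 9500×980 + 22000×919 + 8500×341 + 3000×149 + 31000×428 + 32500×92
  = 21452000 + 34515000 + 1274000 + 2457000 + 6845000 + 2400000 + 9310000 + 20218000 + 2898500 + 447000 + 13268000 + 2990000 = 118074500
Sum of weights = 692 + 1170 + 52 + 546 + 370 + 1200 + 980 + 919 + 341 + 149 + 428 + 92 = 6939
Weighted mean = 118074500 / 6939 = 17016.069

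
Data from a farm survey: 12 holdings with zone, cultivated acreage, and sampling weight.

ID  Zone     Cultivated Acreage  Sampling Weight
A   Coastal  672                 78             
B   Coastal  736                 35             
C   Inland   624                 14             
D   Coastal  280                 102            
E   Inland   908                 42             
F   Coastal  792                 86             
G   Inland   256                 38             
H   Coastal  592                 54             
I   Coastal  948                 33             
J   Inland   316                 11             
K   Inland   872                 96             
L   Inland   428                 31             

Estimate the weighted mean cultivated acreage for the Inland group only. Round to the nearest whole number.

677

Inland rows: C, E, G, J, K, L
Weighted sum = 157056
Sum of weights = 14 + 42 + 38 + 11 + 96 + 31 = 232
Weighted mean = 157056 / 232 = 676.96552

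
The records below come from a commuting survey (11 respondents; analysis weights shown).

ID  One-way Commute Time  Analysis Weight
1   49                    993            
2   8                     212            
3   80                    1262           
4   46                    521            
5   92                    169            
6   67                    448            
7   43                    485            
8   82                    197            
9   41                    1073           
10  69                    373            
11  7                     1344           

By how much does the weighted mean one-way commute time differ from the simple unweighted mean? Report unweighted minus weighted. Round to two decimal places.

Unweighted sum = 49 + 8 + 80 + 46 + 92 + 67 + 43 + 82 + 41 + 69 + 7 = 584
Unweighted mean = 584 / 11 = 53.090909
Weighted sum = 49×993 + 8×212 + 80×1262 + 46×521 + 92×169 + 67×448 + 43×485 + 82×197 + 41×1073 + 69×373 + 7×1344
  = 336990
Sum of weights = 993 + 212 + 1262 + 521 + 169 + 448 + 485 + 197 + 1073 + 373 + 1344 = 7077
Weighted mean = 336990 / 7077 = 47.617635
Difference (unweighted minus weighted) = 5.4732745

5.47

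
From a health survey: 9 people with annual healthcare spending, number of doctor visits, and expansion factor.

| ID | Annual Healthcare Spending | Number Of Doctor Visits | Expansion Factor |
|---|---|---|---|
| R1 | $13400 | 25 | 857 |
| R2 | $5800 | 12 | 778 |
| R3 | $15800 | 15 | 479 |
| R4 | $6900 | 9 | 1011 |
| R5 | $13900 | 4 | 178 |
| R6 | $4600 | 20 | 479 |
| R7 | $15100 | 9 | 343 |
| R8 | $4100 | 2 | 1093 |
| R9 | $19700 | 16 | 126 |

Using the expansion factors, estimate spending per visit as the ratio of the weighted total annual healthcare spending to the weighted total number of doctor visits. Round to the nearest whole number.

733

Σ wᵢ·y = 13400×857 + 5800×778 + 15800×479 + 6900×1011 + 13900×178 + 4600×479 + 15100×343 + 4100×1093 + 19700×126
  = 11483800 + 4512400 + 7568200 + 6975900 + 2474200 + 2203400 + 5179300 + 4481300 + 2482200 = 47360700
Σ wᵢ·x = 64626
Ratio = 47360700 / 64626 = 732.84282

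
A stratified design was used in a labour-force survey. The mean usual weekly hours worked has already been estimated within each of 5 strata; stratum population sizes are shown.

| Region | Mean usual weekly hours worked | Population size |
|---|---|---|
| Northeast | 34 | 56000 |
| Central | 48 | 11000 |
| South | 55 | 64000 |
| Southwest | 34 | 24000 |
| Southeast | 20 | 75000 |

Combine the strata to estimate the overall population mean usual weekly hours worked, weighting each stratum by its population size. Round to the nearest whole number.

Σ Nₕ·x̄ₕ = 8268000
Σ Nₕ = 230000
Overall mean = 8268000 / 230000 = 35.947826

36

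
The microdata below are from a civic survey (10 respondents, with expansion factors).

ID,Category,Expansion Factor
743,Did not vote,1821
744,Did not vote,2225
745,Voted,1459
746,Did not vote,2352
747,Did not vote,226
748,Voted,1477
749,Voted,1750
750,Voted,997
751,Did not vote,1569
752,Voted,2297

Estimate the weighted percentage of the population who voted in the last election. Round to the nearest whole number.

Sum of weights for 'Voted' = 1459 + 1477 + 1750 + 997 + 2297 = 7980
Total weight = 1821 + 2225 + 1459 + 2352 + 226 + 1477 + 1750 + 997 + 1569 + 2297 = 16173
Weighted proportion = 7980 / 16173 = 0.49341495 → 49.341495%

49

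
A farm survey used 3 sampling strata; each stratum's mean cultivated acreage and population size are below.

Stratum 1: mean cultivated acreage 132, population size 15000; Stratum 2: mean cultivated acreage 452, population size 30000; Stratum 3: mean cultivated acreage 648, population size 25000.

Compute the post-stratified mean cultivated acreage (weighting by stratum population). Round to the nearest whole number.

453

Σ Nₕ·x̄ₕ = 132×15000 + 452×30000 + 648×25000
  = 1980000 + 13560000 + 16200000 = 31740000
Σ Nₕ = 15000 + 30000 + 25000 = 70000
Overall mean = 31740000 / 70000 = 453.42857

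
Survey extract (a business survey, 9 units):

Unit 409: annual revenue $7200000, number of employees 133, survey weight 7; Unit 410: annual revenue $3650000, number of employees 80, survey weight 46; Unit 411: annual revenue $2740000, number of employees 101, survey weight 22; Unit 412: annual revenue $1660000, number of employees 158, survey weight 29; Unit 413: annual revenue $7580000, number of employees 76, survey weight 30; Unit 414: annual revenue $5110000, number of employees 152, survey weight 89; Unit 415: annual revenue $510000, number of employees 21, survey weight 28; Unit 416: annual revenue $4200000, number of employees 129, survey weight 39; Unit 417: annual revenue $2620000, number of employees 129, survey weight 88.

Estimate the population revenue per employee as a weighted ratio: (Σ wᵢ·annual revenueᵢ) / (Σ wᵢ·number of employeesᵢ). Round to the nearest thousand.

Σ wᵢ·y = 7200000×7 + 3650000×46 + 2740000×22 + 1660000×29 + 7580000×30 + 5110000×89 + 510000×28 + 4200000×39 + 2620000×88
  = 50400000 + 167900000 + 60280000 + 48140000 + 227400000 + 454790000 + 14280000 + 163800000 + 230560000 = 1417550000
Σ wᵢ·x = 133×7 + 80×46 + 101×22 + 158×29 + 76×30 + 152×89 + 21×28 + 129×39 + 129×88
  = 931 + 3680 + 2222 + 4582 + 2280 + 13528 + 588 + 5031 + 11352 = 44194
Ratio = 1417550000 / 44194 = 32075.621

32000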